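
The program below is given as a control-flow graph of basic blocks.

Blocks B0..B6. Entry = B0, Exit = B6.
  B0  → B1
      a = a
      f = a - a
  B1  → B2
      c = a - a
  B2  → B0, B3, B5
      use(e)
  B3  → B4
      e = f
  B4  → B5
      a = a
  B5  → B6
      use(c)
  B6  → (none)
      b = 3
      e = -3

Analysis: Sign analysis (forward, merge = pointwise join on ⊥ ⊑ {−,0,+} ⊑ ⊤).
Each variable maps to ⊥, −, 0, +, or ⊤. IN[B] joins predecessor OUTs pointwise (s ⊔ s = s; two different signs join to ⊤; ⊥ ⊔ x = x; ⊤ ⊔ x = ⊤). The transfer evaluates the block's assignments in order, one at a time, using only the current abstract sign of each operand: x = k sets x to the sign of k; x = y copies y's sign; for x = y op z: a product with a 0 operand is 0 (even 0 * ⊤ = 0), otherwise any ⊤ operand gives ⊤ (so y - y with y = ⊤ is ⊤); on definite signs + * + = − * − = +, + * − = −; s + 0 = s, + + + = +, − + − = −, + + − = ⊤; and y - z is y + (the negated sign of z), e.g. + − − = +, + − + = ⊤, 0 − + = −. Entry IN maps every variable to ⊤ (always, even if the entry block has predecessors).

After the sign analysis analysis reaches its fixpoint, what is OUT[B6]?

Answer: {a: ⊤, b: +, c: ⊤, d: ⊤, e: -, f: ⊤}

Trace:
Converged values:
  B0:   IN=(all ⊤)   OUT=(all ⊤)
  B1:   IN=(all ⊤)   OUT=(all ⊤)
  B2:   IN=(all ⊤)   OUT=(all ⊤)
  B3:   IN=(all ⊤)   OUT=(all ⊤)
  B4:   IN=(all ⊤)   OUT=(all ⊤)
  B5:   IN=(all ⊤)   OUT=(all ⊤)
  B6:   IN=(all ⊤)   OUT={b:+, e:-; rest ⊤}

Merge at B6: IN[B6] = OUT[B5] = {a: ⊤, b: ⊤, c: ⊤, d: ⊤, e: ⊤, f: ⊤}
Applying B6's transfer function to that IN value gives OUT[B6] (row B6 above).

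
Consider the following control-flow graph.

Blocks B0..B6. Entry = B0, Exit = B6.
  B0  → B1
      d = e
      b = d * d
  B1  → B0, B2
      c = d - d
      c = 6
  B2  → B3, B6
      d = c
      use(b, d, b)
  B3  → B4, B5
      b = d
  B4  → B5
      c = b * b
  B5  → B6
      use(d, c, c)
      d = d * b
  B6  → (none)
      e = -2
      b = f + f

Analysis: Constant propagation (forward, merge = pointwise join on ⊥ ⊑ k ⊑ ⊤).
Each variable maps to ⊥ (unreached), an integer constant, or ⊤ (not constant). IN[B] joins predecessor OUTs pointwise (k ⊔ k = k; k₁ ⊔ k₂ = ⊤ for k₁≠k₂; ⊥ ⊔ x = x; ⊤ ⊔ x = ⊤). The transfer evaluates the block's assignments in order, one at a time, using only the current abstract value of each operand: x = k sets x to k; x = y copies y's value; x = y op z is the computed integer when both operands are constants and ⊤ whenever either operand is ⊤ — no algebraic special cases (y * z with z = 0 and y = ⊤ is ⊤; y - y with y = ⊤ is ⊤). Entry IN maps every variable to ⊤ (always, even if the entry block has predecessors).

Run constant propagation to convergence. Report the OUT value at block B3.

Answer: {a: ⊤, b: 6, c: 6, d: 6, e: ⊤, f: ⊤}

Derivation:
Fixpoint table:
  B0:  IN=(all ⊤)  OUT=(all ⊤)
  B1:  IN=(all ⊤)  OUT={c:6; rest ⊤}
  B2:  IN={c:6; rest ⊤}  OUT={c:6, d:6; rest ⊤}
  B3:  IN={c:6, d:6; rest ⊤}  OUT={b:6, c:6, d:6; rest ⊤}
  B4:  IN={b:6, c:6, d:6; rest ⊤}  OUT={b:6, c:36, d:6; rest ⊤}
  B5:  IN={b:6, d:6; rest ⊤}  OUT={b:6, d:36; rest ⊤}
  B6:  IN=(all ⊤)  OUT={e:-2; rest ⊤}

Merge at B3: IN[B3] = OUT[B2] = {a: ⊤, b: ⊤, c: 6, d: 6, e: ⊤, f: ⊤}
Applying B3's transfer function to that IN value gives OUT[B3] (row B3 above).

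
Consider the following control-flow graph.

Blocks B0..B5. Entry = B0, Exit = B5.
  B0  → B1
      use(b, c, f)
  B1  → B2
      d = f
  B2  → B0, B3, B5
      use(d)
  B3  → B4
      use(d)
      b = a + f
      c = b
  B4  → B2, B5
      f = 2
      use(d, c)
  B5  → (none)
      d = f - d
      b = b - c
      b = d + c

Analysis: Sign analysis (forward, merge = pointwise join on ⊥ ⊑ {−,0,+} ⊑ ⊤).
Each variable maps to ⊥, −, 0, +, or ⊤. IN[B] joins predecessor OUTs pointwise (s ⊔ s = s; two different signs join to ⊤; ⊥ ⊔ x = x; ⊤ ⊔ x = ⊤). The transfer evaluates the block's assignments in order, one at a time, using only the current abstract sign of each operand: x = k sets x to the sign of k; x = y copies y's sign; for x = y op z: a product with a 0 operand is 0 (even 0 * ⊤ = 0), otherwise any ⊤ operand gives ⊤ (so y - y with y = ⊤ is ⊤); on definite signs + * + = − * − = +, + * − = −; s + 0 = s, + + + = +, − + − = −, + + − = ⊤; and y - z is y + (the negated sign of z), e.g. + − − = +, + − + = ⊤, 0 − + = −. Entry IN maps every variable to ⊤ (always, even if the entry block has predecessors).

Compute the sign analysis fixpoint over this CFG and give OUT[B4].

Answer: {a: ⊤, b: ⊤, c: ⊤, d: ⊤, e: ⊤, f: +}

Trace:
Per-block solution:
  B0: | IN=(all ⊤) | OUT=(all ⊤)
  B1: | IN=(all ⊤) | OUT=(all ⊤)
  B2: | IN=(all ⊤) | OUT=(all ⊤)
  B3: | IN=(all ⊤) | OUT=(all ⊤)
  B4: | IN=(all ⊤) | OUT={f:+; rest ⊤}
  B5: | IN=(all ⊤) | OUT=(all ⊤)

Merge at B4: IN[B4] = OUT[B3] = {a: ⊤, b: ⊤, c: ⊤, d: ⊤, e: ⊤, f: ⊤}
Applying B4's transfer function to that IN value gives OUT[B4] (row B4 above).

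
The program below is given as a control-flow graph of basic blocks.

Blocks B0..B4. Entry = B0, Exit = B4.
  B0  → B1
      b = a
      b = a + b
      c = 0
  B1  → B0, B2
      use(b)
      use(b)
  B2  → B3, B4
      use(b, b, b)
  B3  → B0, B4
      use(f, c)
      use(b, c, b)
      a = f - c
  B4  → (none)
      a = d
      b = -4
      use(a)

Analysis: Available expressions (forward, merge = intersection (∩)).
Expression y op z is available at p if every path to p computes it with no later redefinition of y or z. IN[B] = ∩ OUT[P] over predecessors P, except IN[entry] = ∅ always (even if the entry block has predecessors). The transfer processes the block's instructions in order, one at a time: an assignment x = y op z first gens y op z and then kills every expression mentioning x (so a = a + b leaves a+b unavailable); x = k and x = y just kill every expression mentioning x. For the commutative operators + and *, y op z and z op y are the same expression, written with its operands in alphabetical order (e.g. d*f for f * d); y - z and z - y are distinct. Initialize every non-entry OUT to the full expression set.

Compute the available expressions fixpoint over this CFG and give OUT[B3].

Fixpoint table:
  B0:  IN={}  OUT={}
  B1:  IN={}  OUT={}
  B2:  IN={}  OUT={}
  B3:  IN={}  OUT={f-c}
  B4:  IN={}  OUT={}

Merge at B3: IN[B3] = OUT[B2] = {}
Applying B3's transfer function to that IN value gives OUT[B3] (row B3 above).

Answer: {f-c}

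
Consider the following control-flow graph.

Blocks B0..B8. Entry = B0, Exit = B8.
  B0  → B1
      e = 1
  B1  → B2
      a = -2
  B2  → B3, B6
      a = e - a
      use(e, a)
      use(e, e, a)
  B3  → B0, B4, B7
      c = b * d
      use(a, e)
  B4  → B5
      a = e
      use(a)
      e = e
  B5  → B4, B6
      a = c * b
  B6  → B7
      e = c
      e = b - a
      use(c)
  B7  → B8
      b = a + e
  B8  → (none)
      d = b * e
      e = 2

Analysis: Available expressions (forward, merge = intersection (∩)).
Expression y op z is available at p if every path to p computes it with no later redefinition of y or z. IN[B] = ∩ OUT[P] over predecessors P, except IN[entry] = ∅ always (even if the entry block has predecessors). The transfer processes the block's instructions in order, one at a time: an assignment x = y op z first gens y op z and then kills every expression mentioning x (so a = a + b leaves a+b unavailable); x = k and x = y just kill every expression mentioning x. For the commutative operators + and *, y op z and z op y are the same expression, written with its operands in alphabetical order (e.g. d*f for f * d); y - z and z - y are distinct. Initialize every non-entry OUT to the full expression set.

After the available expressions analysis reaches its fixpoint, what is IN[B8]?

Converged values:
  B0: | IN={} | OUT={}
  B1: | IN={} | OUT={}
  B2: | IN={} | OUT={}
  B3: | IN={} | OUT={b*d}
  B4: | IN={b*d} | OUT={b*d}
  B5: | IN={b*d} | OUT={b*c, b*d}
  B6: | IN={} | OUT={b-a}
  B7: | IN={} | OUT={a+e}
  B8: | IN={a+e} | OUT={}

Merge at B8: IN[B8] = OUT[B7] = {a+e}

Answer: {a+e}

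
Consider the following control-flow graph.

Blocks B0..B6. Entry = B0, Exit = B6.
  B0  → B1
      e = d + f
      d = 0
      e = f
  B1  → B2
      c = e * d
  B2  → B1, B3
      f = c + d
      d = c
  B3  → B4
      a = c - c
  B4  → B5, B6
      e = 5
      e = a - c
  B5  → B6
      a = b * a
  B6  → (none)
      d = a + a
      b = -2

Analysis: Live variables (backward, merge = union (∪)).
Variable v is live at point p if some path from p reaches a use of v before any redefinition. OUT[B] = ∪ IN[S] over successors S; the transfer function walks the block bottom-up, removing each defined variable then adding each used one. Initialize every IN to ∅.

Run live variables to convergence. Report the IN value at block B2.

Answer: {b, c, d, e}

Trace:
Converged values:
  B0:   IN={b, d, f}   OUT={b, d, e}
  B1:   IN={b, d, e}   OUT={b, c, d, e}
  B2:   IN={b, c, d, e}   OUT={b, c, d, e}
  B3:   IN={b, c}   OUT={a, b, c}
  B4:   IN={a, b, c}   OUT={a, b}
  B5:   IN={a, b}   OUT={a}
  B6:   IN={a}   OUT={}

Merge at B2: OUT[B2] = IN[B1] ⊔ IN[B3] = {b, c, d, e}
Applying B2's transfer function to that OUT value gives IN[B2] (row B2 above).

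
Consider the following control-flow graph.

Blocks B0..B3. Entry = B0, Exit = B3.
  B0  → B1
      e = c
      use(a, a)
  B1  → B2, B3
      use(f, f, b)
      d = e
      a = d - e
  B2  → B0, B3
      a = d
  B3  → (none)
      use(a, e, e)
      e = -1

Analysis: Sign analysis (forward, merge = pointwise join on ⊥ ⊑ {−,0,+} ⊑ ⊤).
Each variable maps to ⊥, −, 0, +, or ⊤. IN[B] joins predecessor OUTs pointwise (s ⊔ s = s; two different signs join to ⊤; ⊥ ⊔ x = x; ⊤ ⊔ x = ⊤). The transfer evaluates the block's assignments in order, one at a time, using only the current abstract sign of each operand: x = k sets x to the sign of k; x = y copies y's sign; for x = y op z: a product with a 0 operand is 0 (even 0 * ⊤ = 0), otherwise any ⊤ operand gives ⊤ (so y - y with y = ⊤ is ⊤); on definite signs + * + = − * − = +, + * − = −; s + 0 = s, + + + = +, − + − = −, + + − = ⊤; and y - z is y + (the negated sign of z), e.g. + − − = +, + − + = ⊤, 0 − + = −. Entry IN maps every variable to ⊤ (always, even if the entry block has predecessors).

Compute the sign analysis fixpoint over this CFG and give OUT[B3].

Per-block solution:
  B0: | IN=(all ⊤) | OUT=(all ⊤)
  B1: | IN=(all ⊤) | OUT=(all ⊤)
  B2: | IN=(all ⊤) | OUT=(all ⊤)
  B3: | IN=(all ⊤) | OUT={e:-; rest ⊤}

Merge at B3: IN[B3] = OUT[B1] ⊔ OUT[B2] = {a: ⊤, b: ⊤, c: ⊤, d: ⊤, e: ⊤, f: ⊤}
Applying B3's transfer function to that IN value gives OUT[B3] (row B3 above).

Answer: {a: ⊤, b: ⊤, c: ⊤, d: ⊤, e: -, f: ⊤}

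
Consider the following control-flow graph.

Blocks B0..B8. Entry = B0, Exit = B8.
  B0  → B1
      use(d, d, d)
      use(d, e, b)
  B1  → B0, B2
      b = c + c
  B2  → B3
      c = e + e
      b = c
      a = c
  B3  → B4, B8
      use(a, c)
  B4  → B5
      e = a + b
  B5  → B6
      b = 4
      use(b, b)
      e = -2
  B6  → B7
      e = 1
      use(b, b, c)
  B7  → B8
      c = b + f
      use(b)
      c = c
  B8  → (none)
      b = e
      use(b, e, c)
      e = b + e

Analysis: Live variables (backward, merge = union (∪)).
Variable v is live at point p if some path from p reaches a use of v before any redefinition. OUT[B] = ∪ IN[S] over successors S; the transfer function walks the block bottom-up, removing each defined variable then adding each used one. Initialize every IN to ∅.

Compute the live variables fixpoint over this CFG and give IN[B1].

Answer: {c, d, e, f}

Working:
Per-block solution:
  B0:   IN={b, c, d, e, f}   OUT={c, d, e, f}
  B1:   IN={c, d, e, f}   OUT={b, c, d, e, f}
  B2:   IN={e, f}   OUT={a, b, c, e, f}
  B3:   IN={a, b, c, e, f}   OUT={a, b, c, e, f}
  B4:   IN={a, b, c, f}   OUT={c, f}
  B5:   IN={c, f}   OUT={b, c, f}
  B6:   IN={b, c, f}   OUT={b, e, f}
  B7:   IN={b, e, f}   OUT={c, e}
  B8:   IN={c, e}   OUT={}

Merge at B1: OUT[B1] = IN[B0] ⊔ IN[B2] = {b, c, d, e, f}
Applying B1's transfer function to that OUT value gives IN[B1] (row B1 above).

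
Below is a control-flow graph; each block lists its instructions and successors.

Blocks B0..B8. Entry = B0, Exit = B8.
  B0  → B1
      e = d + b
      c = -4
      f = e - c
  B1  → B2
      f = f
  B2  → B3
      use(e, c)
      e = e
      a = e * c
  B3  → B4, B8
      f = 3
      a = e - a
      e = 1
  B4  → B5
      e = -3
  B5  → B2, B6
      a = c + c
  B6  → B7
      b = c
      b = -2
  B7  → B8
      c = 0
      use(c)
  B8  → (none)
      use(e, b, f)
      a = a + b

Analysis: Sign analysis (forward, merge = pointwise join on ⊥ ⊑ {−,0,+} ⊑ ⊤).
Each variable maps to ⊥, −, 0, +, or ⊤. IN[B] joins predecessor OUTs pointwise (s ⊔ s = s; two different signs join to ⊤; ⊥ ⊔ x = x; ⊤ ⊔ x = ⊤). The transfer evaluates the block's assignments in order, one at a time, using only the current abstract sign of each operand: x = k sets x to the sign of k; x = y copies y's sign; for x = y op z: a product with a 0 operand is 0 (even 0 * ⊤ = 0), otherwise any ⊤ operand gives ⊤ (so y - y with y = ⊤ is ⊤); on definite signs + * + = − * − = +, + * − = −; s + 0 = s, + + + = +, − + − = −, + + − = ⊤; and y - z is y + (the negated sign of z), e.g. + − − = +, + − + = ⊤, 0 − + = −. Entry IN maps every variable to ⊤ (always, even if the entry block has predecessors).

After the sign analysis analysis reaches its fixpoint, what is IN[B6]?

Answer: {a: -, b: ⊤, c: -, d: ⊤, e: -, f: +}

Working:
Converged values:
  B0:  IN=(all ⊤)  OUT={c:-; rest ⊤}
  B1:  IN={c:-; rest ⊤}  OUT={c:-; rest ⊤}
  B2:  IN={c:-; rest ⊤}  OUT={c:-; rest ⊤}
  B3:  IN={c:-; rest ⊤}  OUT={c:-, e:+, f:+; rest ⊤}
  B4:  IN={c:-, e:+, f:+; rest ⊤}  OUT={c:-, e:-, f:+; rest ⊤}
  B5:  IN={c:-, e:-, f:+; rest ⊤}  OUT={a:-, c:-, e:-, f:+; rest ⊤}
  B6:  IN={a:-, c:-, e:-, f:+; rest ⊤}  OUT={a:-, b:-, c:-, e:-, f:+; rest ⊤}
  B7:  IN={a:-, b:-, c:-, e:-, f:+; rest ⊤}  OUT={a:-, b:-, c:0, e:-, f:+; rest ⊤}
  B8:  IN={f:+; rest ⊤}  OUT={f:+; rest ⊤}

Merge at B6: IN[B6] = OUT[B5] = {a: -, b: ⊤, c: -, d: ⊤, e: -, f: +}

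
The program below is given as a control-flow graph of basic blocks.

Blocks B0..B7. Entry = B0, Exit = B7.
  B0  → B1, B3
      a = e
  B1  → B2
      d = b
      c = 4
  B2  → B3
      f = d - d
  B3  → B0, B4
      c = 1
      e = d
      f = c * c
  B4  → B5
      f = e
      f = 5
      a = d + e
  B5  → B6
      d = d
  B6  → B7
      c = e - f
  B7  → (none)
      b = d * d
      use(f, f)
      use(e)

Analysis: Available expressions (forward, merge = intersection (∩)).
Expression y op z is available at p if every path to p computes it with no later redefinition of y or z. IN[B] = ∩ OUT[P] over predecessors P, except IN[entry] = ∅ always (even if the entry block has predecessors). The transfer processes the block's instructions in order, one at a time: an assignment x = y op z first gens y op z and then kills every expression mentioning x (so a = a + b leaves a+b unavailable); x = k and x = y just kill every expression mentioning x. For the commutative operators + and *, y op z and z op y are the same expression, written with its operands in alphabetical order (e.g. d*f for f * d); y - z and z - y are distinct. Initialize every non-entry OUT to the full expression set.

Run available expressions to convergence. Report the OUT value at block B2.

Answer: {d-d}

Trace:
Per-block solution:
  B0:   IN={}   OUT={}
  B1:   IN={}   OUT={}
  B2:   IN={}   OUT={d-d}
  B3:   IN={}   OUT={c*c}
  B4:   IN={c*c}   OUT={c*c, d+e}
  B5:   IN={c*c, d+e}   OUT={c*c}
  B6:   IN={c*c}   OUT={e-f}
  B7:   IN={e-f}   OUT={d*d, e-f}

Merge at B2: IN[B2] = OUT[B1] = {}
Applying B2's transfer function to that IN value gives OUT[B2] (row B2 above).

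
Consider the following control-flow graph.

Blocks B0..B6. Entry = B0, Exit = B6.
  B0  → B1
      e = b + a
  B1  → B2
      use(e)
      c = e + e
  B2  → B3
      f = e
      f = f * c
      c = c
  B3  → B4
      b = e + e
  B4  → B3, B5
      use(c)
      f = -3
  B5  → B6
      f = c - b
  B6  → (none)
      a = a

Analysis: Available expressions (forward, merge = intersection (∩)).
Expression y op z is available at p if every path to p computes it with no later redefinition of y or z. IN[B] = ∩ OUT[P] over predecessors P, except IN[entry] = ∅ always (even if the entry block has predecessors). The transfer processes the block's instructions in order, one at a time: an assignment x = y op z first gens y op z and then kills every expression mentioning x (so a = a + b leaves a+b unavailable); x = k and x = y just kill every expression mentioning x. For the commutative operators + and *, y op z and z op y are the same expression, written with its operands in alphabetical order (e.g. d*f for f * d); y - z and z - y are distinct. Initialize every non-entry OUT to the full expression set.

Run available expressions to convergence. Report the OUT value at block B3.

Fixpoint table:
  B0:  IN={}  OUT={a+b}
  B1:  IN={a+b}  OUT={a+b, e+e}
  B2:  IN={a+b, e+e}  OUT={a+b, e+e}
  B3:  IN={e+e}  OUT={e+e}
  B4:  IN={e+e}  OUT={e+e}
  B5:  IN={e+e}  OUT={c-b, e+e}
  B6:  IN={c-b, e+e}  OUT={c-b, e+e}

Merge at B3: IN[B3] = OUT[B2] ∩ OUT[B4] = {e+e}
Applying B3's transfer function to that IN value gives OUT[B3] (row B3 above).

Answer: {e+e}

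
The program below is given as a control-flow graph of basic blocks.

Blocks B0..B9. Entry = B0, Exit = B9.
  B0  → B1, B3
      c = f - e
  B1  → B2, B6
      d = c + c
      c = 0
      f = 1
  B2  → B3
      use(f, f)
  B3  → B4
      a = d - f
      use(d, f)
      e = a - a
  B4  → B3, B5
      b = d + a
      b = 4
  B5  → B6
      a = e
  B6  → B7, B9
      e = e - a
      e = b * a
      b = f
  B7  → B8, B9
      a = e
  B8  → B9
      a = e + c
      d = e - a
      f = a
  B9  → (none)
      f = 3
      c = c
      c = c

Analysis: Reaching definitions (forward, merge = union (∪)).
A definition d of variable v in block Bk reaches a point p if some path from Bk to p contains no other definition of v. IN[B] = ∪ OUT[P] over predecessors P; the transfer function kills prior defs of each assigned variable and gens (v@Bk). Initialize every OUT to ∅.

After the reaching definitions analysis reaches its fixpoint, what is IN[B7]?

Answer: {a@B5, b@B6, c@B0, c@B1, d@B1, e@B6, f@B1}

Trace:
Per-block solution:
  B0: | IN={} | OUT={c@B0}
  B1: | IN={c@B0} | OUT={c@B1, d@B1, f@B1}
  B2: | IN={c@B1, d@B1, f@B1} | OUT={c@B1, d@B1, f@B1}
  B3: | IN={a@B3, b@B4, c@B0, c@B1, d@B1, e@B3, f@B1} | OUT={a@B3, b@B4, c@B0, c@B1, d@B1, e@B3, f@B1}
  B4: | IN={a@B3, b@B4, c@B0, c@B1, d@B1, e@B3, f@B1} | OUT={a@B3, b@B4, c@B0, c@B1, d@B1, e@B3, f@B1}
  B5: | IN={a@B3, b@B4, c@B0, c@B1, d@B1, e@B3, f@B1} | OUT={a@B5, b@B4, c@B0, c@B1, d@B1, e@B3, f@B1}
  B6: | IN={a@B5, b@B4, c@B0, c@B1, d@B1, e@B3, f@B1} | OUT={a@B5, b@B6, c@B0, c@B1, d@B1, e@B6, f@B1}
  B7: | IN={a@B5, b@B6, c@B0, c@B1, d@B1, e@B6, f@B1} | OUT={a@B7, b@B6, c@B0, c@B1, d@B1, e@B6, f@B1}
  B8: | IN={a@B7, b@B6, c@B0, c@B1, d@B1, e@B6, f@B1} | OUT={a@B8, b@B6, c@B0, c@B1, d@B8, e@B6, f@B8}
  B9: | IN={a@B5, a@B7, a@B8, b@B6, c@B0, c@B1, d@B1, d@B8, e@B6, f@B1, f@B8} | OUT={a@B5, a@B7, a@B8, b@B6, c@B9, d@B1, d@B8, e@B6, f@B9}

Merge at B7: IN[B7] = OUT[B6] = {a@B5, b@B6, c@B0, c@B1, d@B1, e@B6, f@B1}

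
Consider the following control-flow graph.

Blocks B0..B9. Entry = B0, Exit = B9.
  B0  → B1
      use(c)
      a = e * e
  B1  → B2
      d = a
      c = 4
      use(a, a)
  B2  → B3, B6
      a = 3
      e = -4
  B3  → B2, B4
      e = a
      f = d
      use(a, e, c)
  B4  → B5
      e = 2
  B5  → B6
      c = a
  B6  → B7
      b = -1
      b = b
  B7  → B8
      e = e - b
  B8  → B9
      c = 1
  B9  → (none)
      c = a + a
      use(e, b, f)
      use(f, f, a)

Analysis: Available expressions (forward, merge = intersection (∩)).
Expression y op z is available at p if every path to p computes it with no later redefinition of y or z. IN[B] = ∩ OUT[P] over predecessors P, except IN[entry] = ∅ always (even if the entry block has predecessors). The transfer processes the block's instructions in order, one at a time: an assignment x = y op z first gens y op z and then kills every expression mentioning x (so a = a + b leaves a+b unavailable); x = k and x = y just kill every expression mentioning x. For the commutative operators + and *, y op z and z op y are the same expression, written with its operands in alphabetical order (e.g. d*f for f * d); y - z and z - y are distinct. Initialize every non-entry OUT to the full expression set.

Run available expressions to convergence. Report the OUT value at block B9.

Per-block solution:
  B0:  IN={}  OUT={e*e}
  B1:  IN={e*e}  OUT={e*e}
  B2:  IN={}  OUT={}
  B3:  IN={}  OUT={}
  B4:  IN={}  OUT={}
  B5:  IN={}  OUT={}
  B6:  IN={}  OUT={}
  B7:  IN={}  OUT={}
  B8:  IN={}  OUT={}
  B9:  IN={}  OUT={a+a}

Merge at B9: IN[B9] = OUT[B8] = {}
Applying B9's transfer function to that IN value gives OUT[B9] (row B9 above).

Answer: {a+a}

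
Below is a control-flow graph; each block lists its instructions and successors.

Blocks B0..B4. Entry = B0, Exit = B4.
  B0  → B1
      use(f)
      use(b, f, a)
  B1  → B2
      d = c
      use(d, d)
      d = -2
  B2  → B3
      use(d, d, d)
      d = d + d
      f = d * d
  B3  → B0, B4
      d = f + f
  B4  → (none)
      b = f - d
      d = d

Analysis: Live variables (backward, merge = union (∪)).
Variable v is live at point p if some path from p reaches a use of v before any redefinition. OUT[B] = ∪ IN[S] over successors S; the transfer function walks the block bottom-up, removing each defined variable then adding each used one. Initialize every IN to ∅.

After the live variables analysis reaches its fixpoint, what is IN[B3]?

Per-block solution:
  B0:  IN={a, b, c, f}  OUT={a, b, c}
  B1:  IN={a, b, c}  OUT={a, b, c, d}
  B2:  IN={a, b, c, d}  OUT={a, b, c, f}
  B3:  IN={a, b, c, f}  OUT={a, b, c, d, f}
  B4:  IN={d, f}  OUT={}

Merge at B3: OUT[B3] = IN[B0] ⊔ IN[B4] = {a, b, c, d, f}
Applying B3's transfer function to that OUT value gives IN[B3] (row B3 above).

Answer: {a, b, c, f}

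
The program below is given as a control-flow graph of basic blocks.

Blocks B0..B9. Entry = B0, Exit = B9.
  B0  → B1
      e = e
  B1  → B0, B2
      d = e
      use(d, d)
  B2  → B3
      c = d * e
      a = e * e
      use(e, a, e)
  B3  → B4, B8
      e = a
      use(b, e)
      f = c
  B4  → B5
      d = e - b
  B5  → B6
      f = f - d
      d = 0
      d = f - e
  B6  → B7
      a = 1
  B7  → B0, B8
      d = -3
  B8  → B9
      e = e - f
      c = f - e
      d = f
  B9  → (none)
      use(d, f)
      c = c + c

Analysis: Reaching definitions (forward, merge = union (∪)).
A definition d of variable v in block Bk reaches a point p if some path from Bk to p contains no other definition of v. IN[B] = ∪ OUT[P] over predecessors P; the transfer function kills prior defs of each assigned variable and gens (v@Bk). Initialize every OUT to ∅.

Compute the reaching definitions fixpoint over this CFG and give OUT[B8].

Fixpoint table:
  B0:  IN={a@B6, c@B2, d@B1, d@B7, e@B0, e@B3, f@B5}  OUT={a@B6, c@B2, d@B1, d@B7, e@B0, f@B5}
  B1:  IN={a@B6, c@B2, d@B1, d@B7, e@B0, f@B5}  OUT={a@B6, c@B2, d@B1, e@B0, f@B5}
  B2:  IN={a@B6, c@B2, d@B1, e@B0, f@B5}  OUT={a@B2, c@B2, d@B1, e@B0, f@B5}
  B3:  IN={a@B2, c@B2, d@B1, e@B0, f@B5}  OUT={a@B2, c@B2, d@B1, e@B3, f@B3}
  B4:  IN={a@B2, c@B2, d@B1, e@B3, f@B3}  OUT={a@B2, c@B2, d@B4, e@B3, f@B3}
  B5:  IN={a@B2, c@B2, d@B4, e@B3, f@B3}  OUT={a@B2, c@B2, d@B5, e@B3, f@B5}
  B6:  IN={a@B2, c@B2, d@B5, e@B3, f@B5}  OUT={a@B6, c@B2, d@B5, e@B3, f@B5}
  B7:  IN={a@B6, c@B2, d@B5, e@B3, f@B5}  OUT={a@B6, c@B2, d@B7, e@B3, f@B5}
  B8:  IN={a@B2, a@B6, c@B2, d@B1, d@B7, e@B3, f@B3, f@B5}  OUT={a@B2, a@B6, c@B8, d@B8, e@B8, f@B3, f@B5}
  B9:  IN={a@B2, a@B6, c@B8, d@B8, e@B8, f@B3, f@B5}  OUT={a@B2, a@B6, c@B9, d@B8, e@B8, f@B3, f@B5}

Merge at B8: IN[B8] = OUT[B3] ⊔ OUT[B7] = {a@B2, a@B6, c@B2, d@B1, d@B7, e@B3, f@B3, f@B5}
Applying B8's transfer function to that IN value gives OUT[B8] (row B8 above).

Answer: {a@B2, a@B6, c@B8, d@B8, e@B8, f@B3, f@B5}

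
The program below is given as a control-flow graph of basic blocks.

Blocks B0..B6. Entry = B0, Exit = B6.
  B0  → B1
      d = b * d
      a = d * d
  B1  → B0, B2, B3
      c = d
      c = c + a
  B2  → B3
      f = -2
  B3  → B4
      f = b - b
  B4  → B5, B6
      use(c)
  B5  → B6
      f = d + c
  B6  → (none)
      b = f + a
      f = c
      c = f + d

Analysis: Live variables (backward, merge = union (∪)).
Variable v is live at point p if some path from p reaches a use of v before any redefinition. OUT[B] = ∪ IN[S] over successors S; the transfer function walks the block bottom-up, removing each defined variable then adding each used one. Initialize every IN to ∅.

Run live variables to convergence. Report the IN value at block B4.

Per-block solution:
  B0:  IN={b, d}  OUT={a, b, d}
  B1:  IN={a, b, d}  OUT={a, b, c, d}
  B2:  IN={a, b, c, d}  OUT={a, b, c, d}
  B3:  IN={a, b, c, d}  OUT={a, c, d, f}
  B4:  IN={a, c, d, f}  OUT={a, c, d, f}
  B5:  IN={a, c, d}  OUT={a, c, d, f}
  B6:  IN={a, c, d, f}  OUT={}

Merge at B4: OUT[B4] = IN[B5] ⊔ IN[B6] = {a, c, d, f}
Applying B4's transfer function to that OUT value gives IN[B4] (row B4 above).

Answer: {a, c, d, f}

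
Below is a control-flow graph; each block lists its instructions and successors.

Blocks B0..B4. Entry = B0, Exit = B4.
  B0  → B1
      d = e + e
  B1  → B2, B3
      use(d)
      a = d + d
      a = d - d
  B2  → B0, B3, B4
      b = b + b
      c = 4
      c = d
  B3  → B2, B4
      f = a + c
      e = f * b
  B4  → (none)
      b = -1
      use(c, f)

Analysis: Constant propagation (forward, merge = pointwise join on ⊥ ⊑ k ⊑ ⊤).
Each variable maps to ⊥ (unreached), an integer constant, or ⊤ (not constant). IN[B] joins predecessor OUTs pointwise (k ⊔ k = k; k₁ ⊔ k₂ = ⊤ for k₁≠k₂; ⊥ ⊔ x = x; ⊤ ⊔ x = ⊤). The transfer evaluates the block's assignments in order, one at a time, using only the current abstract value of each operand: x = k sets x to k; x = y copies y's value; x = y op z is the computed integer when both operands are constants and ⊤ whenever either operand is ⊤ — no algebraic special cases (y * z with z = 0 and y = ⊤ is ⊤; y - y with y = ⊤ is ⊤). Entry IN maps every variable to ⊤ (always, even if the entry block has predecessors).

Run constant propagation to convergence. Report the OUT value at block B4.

Answer: {a: ⊤, b: -1, c: ⊤, d: ⊤, e: ⊤, f: ⊤}

Working:
Converged values:
  B0:   IN=(all ⊤)   OUT=(all ⊤)
  B1:   IN=(all ⊤)   OUT=(all ⊤)
  B2:   IN=(all ⊤)   OUT=(all ⊤)
  B3:   IN=(all ⊤)   OUT=(all ⊤)
  B4:   IN=(all ⊤)   OUT={b:-1; rest ⊤}

Merge at B4: IN[B4] = OUT[B2] ⊔ OUT[B3] = {a: ⊤, b: ⊤, c: ⊤, d: ⊤, e: ⊤, f: ⊤}
Applying B4's transfer function to that IN value gives OUT[B4] (row B4 above).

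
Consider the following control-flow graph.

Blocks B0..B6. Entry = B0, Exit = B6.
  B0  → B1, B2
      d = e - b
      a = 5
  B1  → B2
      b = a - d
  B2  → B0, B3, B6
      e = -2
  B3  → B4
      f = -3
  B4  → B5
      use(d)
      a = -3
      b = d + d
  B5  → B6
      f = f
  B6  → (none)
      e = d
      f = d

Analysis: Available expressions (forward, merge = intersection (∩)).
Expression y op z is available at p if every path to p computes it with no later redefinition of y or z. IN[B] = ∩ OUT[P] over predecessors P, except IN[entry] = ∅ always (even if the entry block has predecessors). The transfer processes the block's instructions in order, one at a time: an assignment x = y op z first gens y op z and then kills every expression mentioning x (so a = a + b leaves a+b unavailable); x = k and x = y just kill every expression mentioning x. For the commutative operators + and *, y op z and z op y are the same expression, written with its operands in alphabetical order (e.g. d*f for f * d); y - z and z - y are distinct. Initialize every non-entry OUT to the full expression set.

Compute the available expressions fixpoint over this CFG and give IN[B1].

Fixpoint table:
  B0:   IN={}   OUT={e-b}
  B1:   IN={e-b}   OUT={a-d}
  B2:   IN={}   OUT={}
  B3:   IN={}   OUT={}
  B4:   IN={}   OUT={d+d}
  B5:   IN={d+d}   OUT={d+d}
  B6:   IN={}   OUT={}

Merge at B1: IN[B1] = OUT[B0] = {e-b}

Answer: {e-b}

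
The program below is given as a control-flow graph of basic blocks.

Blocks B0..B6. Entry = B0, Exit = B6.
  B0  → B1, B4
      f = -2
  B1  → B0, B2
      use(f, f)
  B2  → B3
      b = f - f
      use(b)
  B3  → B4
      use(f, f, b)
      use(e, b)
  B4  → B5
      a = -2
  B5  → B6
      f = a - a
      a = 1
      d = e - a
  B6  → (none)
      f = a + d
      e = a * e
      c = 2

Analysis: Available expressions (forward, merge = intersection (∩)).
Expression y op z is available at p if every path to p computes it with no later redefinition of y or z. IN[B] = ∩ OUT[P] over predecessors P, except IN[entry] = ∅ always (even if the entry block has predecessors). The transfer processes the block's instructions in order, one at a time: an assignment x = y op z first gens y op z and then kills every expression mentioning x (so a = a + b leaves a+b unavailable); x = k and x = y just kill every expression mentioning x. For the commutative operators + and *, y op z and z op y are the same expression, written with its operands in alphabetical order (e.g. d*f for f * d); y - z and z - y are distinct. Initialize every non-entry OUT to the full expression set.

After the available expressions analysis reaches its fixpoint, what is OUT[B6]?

Per-block solution:
  B0: | IN={} | OUT={}
  B1: | IN={} | OUT={}
  B2: | IN={} | OUT={f-f}
  B3: | IN={f-f} | OUT={f-f}
  B4: | IN={} | OUT={}
  B5: | IN={} | OUT={e-a}
  B6: | IN={e-a} | OUT={a+d}

Merge at B6: IN[B6] = OUT[B5] = {e-a}
Applying B6's transfer function to that IN value gives OUT[B6] (row B6 above).

Answer: {a+d}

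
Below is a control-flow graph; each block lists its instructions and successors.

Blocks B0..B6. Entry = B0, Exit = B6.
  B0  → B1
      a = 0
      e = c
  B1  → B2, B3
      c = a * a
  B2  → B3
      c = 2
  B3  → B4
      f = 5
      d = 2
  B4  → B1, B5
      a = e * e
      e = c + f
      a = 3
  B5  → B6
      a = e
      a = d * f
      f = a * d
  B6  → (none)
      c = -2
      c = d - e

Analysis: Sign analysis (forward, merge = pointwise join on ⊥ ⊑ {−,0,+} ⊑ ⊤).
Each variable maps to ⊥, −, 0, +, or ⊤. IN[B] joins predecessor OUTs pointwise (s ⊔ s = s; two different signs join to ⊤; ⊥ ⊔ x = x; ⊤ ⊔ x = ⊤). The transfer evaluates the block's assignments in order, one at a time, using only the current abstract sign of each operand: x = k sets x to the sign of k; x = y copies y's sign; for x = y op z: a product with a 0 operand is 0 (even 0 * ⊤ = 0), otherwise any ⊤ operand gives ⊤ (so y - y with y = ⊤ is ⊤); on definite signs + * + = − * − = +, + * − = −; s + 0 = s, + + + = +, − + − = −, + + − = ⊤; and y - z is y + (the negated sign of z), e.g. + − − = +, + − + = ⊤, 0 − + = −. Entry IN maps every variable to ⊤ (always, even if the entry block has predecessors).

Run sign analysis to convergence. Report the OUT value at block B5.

Answer: {a: +, b: ⊤, c: ⊤, d: +, e: ⊤, f: +}

Working:
Fixpoint table:
  B0:  IN=(all ⊤)  OUT={a:0; rest ⊤}
  B1:  IN=(all ⊤)  OUT=(all ⊤)
  B2:  IN=(all ⊤)  OUT={c:+; rest ⊤}
  B3:  IN=(all ⊤)  OUT={d:+, f:+; rest ⊤}
  B4:  IN={d:+, f:+; rest ⊤}  OUT={a:+, d:+, f:+; rest ⊤}
  B5:  IN={a:+, d:+, f:+; rest ⊤}  OUT={a:+, d:+, f:+; rest ⊤}
  B6:  IN={a:+, d:+, f:+; rest ⊤}  OUT={a:+, d:+, f:+; rest ⊤}

Merge at B5: IN[B5] = OUT[B4] = {a: +, b: ⊤, c: ⊤, d: +, e: ⊤, f: +}
Applying B5's transfer function to that IN value gives OUT[B5] (row B5 above).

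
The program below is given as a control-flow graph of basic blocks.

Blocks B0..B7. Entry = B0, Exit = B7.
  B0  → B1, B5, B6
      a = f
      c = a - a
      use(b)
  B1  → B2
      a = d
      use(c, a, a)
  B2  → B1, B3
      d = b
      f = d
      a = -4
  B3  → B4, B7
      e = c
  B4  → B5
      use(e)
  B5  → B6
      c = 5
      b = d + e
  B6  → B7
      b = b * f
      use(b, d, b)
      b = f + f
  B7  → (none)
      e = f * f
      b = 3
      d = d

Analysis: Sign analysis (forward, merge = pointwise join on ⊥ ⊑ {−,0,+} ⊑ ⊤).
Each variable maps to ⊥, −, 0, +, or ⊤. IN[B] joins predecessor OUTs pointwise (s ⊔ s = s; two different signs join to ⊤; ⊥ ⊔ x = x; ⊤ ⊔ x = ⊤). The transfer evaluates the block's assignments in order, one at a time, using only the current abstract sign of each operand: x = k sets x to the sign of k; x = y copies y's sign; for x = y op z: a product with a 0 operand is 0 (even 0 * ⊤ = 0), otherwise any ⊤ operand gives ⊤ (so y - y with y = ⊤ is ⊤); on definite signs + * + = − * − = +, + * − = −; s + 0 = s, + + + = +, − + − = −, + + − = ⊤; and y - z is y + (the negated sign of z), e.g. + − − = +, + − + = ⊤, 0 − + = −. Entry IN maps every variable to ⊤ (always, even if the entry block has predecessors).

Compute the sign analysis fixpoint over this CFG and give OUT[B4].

Converged values:
  B0: | IN=(all ⊤) | OUT=(all ⊤)
  B1: | IN=(all ⊤) | OUT=(all ⊤)
  B2: | IN=(all ⊤) | OUT={a:-; rest ⊤}
  B3: | IN={a:-; rest ⊤} | OUT={a:-; rest ⊤}
  B4: | IN={a:-; rest ⊤} | OUT={a:-; rest ⊤}
  B5: | IN=(all ⊤) | OUT={c:+; rest ⊤}
  B6: | IN=(all ⊤) | OUT=(all ⊤)
  B7: | IN=(all ⊤) | OUT={b:+; rest ⊤}

Merge at B4: IN[B4] = OUT[B3] = {a: -, b: ⊤, c: ⊤, d: ⊤, e: ⊤, f: ⊤}
Applying B4's transfer function to that IN value gives OUT[B4] (row B4 above).

Answer: {a: -, b: ⊤, c: ⊤, d: ⊤, e: ⊤, f: ⊤}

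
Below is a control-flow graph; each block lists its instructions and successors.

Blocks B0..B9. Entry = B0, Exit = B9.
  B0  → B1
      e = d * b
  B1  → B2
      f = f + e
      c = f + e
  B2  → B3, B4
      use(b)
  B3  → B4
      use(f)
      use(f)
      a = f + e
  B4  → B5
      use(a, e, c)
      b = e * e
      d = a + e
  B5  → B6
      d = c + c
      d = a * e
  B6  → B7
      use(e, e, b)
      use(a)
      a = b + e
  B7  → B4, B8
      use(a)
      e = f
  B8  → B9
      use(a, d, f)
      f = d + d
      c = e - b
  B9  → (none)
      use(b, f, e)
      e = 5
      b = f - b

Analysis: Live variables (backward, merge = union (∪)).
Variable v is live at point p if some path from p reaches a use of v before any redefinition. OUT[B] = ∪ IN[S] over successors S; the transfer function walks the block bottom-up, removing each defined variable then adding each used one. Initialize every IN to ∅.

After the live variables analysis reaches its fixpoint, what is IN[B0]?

Converged values:
  B0:  IN={a, b, d, f}  OUT={a, b, e, f}
  B1:  IN={a, b, e, f}  OUT={a, b, c, e, f}
  B2:  IN={a, b, c, e, f}  OUT={a, c, e, f}
  B3:  IN={c, e, f}  OUT={a, c, e, f}
  B4:  IN={a, c, e, f}  OUT={a, b, c, e, f}
  B5:  IN={a, b, c, e, f}  OUT={a, b, c, d, e, f}
  B6:  IN={a, b, c, d, e, f}  OUT={a, b, c, d, f}
  B7:  IN={a, b, c, d, f}  OUT={a, b, c, d, e, f}
  B8:  IN={a, b, d, e, f}  OUT={b, e, f}
  B9:  IN={b, e, f}  OUT={}

Merge at B0: OUT[B0] = IN[B1] = {a, b, e, f}
Applying B0's transfer function to that OUT value gives IN[B0] (row B0 above).

Answer: {a, b, d, f}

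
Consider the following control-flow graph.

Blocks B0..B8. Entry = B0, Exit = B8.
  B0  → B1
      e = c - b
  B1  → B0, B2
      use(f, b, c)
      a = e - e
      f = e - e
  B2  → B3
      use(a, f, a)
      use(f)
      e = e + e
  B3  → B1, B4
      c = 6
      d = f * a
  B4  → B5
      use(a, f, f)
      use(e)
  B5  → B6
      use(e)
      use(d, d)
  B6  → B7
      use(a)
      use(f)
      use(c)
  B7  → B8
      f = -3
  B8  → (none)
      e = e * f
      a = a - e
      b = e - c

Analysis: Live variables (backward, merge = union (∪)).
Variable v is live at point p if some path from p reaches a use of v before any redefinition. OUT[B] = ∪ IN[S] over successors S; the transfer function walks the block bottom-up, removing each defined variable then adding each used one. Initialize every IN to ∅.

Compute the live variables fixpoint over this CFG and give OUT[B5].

Answer: {a, c, e, f}

Working:
Converged values:
  B0: | IN={b, c, f} | OUT={b, c, e, f}
  B1: | IN={b, c, e, f} | OUT={a, b, c, e, f}
  B2: | IN={a, b, e, f} | OUT={a, b, e, f}
  B3: | IN={a, b, e, f} | OUT={a, b, c, d, e, f}
  B4: | IN={a, c, d, e, f} | OUT={a, c, d, e, f}
  B5: | IN={a, c, d, e, f} | OUT={a, c, e, f}
  B6: | IN={a, c, e, f} | OUT={a, c, e}
  B7: | IN={a, c, e} | OUT={a, c, e, f}
  B8: | IN={a, c, e, f} | OUT={}

Merge at B5: OUT[B5] = IN[B6] = {a, c, e, f}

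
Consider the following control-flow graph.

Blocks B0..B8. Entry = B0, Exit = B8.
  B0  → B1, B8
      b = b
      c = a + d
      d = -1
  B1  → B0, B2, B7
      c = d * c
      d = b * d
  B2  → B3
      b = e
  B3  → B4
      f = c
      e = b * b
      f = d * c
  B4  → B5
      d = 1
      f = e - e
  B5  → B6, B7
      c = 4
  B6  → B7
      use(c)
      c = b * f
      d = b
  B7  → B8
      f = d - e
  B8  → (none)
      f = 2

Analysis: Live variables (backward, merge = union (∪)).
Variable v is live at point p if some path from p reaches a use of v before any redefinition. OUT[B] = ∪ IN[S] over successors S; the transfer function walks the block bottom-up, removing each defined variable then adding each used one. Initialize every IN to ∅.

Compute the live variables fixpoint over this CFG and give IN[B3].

Converged values:
  B0:  IN={a, b, d, e}  OUT={a, b, c, d, e}
  B1:  IN={a, b, c, d, e}  OUT={a, b, c, d, e}
  B2:  IN={c, d, e}  OUT={b, c, d}
  B3:  IN={b, c, d}  OUT={b, e}
  B4:  IN={b, e}  OUT={b, d, e, f}
  B5:  IN={b, d, e, f}  OUT={b, c, d, e, f}
  B6:  IN={b, c, e, f}  OUT={d, e}
  B7:  IN={d, e}  OUT={}
  B8:  IN={}  OUT={}

Merge at B3: OUT[B3] = IN[B4] = {b, e}
Applying B3's transfer function to that OUT value gives IN[B3] (row B3 above).

Answer: {b, c, d}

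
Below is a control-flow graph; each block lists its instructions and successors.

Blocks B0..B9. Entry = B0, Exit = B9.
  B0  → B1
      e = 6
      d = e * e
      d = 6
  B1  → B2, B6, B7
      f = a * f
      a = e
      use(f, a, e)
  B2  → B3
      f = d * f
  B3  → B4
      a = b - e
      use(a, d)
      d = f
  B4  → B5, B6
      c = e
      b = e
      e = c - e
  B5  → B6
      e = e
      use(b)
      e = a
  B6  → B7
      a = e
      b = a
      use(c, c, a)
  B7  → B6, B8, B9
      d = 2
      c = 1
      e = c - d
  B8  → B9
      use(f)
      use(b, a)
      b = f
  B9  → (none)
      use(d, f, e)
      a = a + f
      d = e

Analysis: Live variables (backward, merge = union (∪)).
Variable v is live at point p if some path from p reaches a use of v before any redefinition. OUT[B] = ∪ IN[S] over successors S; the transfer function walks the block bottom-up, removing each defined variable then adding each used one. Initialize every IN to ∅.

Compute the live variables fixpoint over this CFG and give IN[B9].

Converged values:
  B0: | IN={a, b, c, f} | OUT={a, b, c, d, e, f}
  B1: | IN={a, b, c, d, e, f} | OUT={a, b, c, d, e, f}
  B2: | IN={b, d, e, f} | OUT={b, d, e, f}
  B3: | IN={b, d, e, f} | OUT={a, e, f}
  B4: | IN={a, e, f} | OUT={a, b, c, e, f}
  B5: | IN={a, b, c, e, f} | OUT={c, e, f}
  B6: | IN={c, e, f} | OUT={a, b, f}
  B7: | IN={a, b, f} | OUT={a, b, c, d, e, f}
  B8: | IN={a, b, d, e, f} | OUT={a, d, e, f}
  B9: | IN={a, d, e, f} | OUT={}

B9 is the boundary node: OUT[B9] = {}
Applying B9's transfer function to that OUT value gives IN[B9] (row B9 above).

Answer: {a, d, e, f}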